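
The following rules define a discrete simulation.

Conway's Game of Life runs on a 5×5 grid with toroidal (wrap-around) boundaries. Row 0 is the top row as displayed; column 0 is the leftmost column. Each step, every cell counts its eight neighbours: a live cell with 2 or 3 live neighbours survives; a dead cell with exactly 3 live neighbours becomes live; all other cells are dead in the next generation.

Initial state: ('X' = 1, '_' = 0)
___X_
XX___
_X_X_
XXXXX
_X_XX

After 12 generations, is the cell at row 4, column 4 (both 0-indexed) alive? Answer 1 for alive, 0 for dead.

[0] ___X_
XX___
_X_X_
XXXXX
_X_XX
[1] _X_X_
XX__X
___X_
_____
_X___
[2] _X__X
XX_XX
X___X
_____
__X__
[3] _X__X
_XXX_
_X_X_
_____
_____
[4] XX_X_
_X_XX
_X_X_
_____
_____
[5] XX_X_
_X_X_
X__XX
_____
_____
[6] XX__X
_X_X_
X_XXX
____X
_____
[7] XXX_X
_____
XXX__
X___X
____X
[8] XX_XX
___XX
XX__X
___XX
_____
[9] X_XX_
_____
__X__
___XX
__X__
[10] _XXX_
_XXX_
___X_
__XX_
_XX__
[11] X____
_X__X
_X__X
_X_X_
_____
[12] X____
_X__X
_X_XX
X_X__
_____

0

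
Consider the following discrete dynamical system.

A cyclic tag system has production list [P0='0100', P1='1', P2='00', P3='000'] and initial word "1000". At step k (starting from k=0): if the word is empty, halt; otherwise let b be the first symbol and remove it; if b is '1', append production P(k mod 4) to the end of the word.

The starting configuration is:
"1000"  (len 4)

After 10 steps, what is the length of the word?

k=0  "1000"  (len 4)
k=1  "0000100"  (len 7)
k=2  "000100"  (len 6)
k=3  "00100"  (len 5)
k=4  "0100"  (len 4)
k=5  "100"  (len 3)
k=6  "001"  (len 3)
k=7  "01"  (len 2)
k=8  "1"  (len 1)
k=9  "0100"  (len 4)
k=10  "100"  (len 3)

3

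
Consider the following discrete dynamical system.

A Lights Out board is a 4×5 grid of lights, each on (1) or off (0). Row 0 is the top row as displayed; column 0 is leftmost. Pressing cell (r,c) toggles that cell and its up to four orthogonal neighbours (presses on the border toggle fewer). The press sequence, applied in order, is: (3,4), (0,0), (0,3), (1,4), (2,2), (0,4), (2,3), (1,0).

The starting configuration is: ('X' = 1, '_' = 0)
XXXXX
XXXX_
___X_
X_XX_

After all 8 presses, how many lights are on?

10

step 0: XXXXX
XXXX_
___X_
X_XX_
step 1: XXXXX
XXXX_
___XX
X_X_X
step 2: __XXX
_XXX_
___XX
X_X_X
step 3: _____
_XX__
___XX
X_X_X
step 4: ____X
_XXXX
___X_
X_X_X
step 5: ____X
_X_XX
_XX__
X___X
step 6: ___X_
_X_X_
_XX__
X___X
step 7: ___X_
_X___
_X_XX
X__XX
step 8: X__X_
X____
XX_XX
X__XX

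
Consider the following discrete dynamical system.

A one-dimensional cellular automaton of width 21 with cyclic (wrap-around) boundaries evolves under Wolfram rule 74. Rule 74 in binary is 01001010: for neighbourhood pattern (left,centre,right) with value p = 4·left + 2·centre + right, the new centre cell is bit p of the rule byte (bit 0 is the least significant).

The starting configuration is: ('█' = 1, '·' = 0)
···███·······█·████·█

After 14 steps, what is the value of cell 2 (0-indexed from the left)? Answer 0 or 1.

step 0: ···███·······█·████·█
step 1: ··██·█······█··█··█··
step 2: ·███·······█··█··█···
step 3: ██·█······█··█··█····
step 4: ██·······█··█··█····█
step 5: ·█······█··█··█····██
step 6: ·······█··█··█····███
step 7: ······█··█··█····██·█
step 8: ·····█··█··█····███··
step 9: ····█··█··█····██·█··
step 10: ···█··█··█····███····
step 11: ··█··█··█····██·█····
step 12: ·█··█··█····███······
step 13: █··█··█····██·█······
step 14: ··█··█····███·······█

1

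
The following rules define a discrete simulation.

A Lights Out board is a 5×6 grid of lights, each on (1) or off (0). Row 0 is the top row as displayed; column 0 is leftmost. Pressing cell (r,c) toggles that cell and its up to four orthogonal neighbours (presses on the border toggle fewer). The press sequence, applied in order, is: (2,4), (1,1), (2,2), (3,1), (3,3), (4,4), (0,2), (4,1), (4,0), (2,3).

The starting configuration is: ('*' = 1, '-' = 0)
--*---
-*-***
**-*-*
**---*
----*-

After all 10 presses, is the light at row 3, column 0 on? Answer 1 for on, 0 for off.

gen 0: --*---
-*-***
**-*-*
**---*
----*-
gen 1: --*---
-*-*-*
**--*-
**--**
----*-
gen 2: -**---
*-**-*
*---*-
**--**
----*-
gen 3: -**---
*--*-*
*****-
***-**
----*-
gen 4: -**---
*--*-*
*-***-
----**
-*--*-
gen 5: -**---
*--*-*
*-*-*-
--**-*
-*-**-
gen 6: -**---
*--*-*
*-*-*-
--****
-*---*
gen 7: ---*--
*-**-*
*-*-*-
--****
-*---*
gen 8: ---*--
*-**-*
*-*-*-
-*****
*-*--*
gen 9: ---*--
*-**-*
*-*-*-
******
-**--*
gen 10: ---*--
*-*--*
*--*--
***-**
-**--*

1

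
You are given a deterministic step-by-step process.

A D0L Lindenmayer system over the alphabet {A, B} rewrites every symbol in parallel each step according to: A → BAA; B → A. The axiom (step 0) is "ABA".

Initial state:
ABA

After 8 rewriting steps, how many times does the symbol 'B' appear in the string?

985

[0] ABA
[1] BAAABAA
[2] ABAABAABAAABAABAA
[3] BAAABAABAAABAABAAABAABAABAAABAABAAABAABAA
[4] ABAABAABAAABAABAAABAABAABAAABAABAAABAABAABAAABAABAAABAABAAABAABAABAAABAABAAABAABAABAAABAABAAABAABAA
[5] BAAABAABAAABAABAAABAABAABAAABAABAAABAABAABAAABAABAAABAABAA…BAAABAABAAABAABAAABAABAABAAABAABAAABAABAABAAABAABAAABAABAA  (len 239)
[6] ABAABAABAAABAABAAABAABAABAAABAABAAABAABAABAAABAABAAABAABAA…BAAABAABAAABAABAAABAABAABAAABAABAAABAABAABAAABAABAAABAABAA  (len 577)
[7] BAAABAABAAABAABAAABAABAABAAABAABAAABAABAABAAABAABAAABAABAA…BAAABAABAAABAABAAABAABAABAAABAABAAABAABAABAAABAABAAABAABAA  (len 1393)
[8] ABAABAABAAABAABAAABAABAABAAABAABAAABAABAABAAABAABAAABAABAA…BAAABAABAAABAABAAABAABAABAAABAABAAABAABAABAAABAABAAABAABAA  (len 3363)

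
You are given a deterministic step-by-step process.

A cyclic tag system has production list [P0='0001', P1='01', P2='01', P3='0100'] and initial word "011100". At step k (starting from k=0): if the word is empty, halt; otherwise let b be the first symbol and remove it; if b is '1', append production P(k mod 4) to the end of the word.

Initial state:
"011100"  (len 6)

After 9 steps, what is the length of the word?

9

[0] "011100"  (len 6)
[1] "11100"  (len 5)
[2] "110001"  (len 6)
[3] "1000101"  (len 7)
[4] "0001010100"  (len 10)
[5] "001010100"  (len 9)
[6] "01010100"  (len 8)
[7] "1010100"  (len 7)
[8] "0101000100"  (len 10)
[9] "101000100"  (len 9)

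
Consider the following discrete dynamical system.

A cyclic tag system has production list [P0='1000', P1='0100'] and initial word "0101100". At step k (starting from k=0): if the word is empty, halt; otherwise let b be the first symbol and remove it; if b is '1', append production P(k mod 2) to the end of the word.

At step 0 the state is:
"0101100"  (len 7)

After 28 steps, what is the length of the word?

11

step 0: "0101100"  (len 7)
step 1: "101100"  (len 6)
step 2: "011000100"  (len 9)
step 3: "11000100"  (len 8)
step 4: "10001000100"  (len 11)
step 5: "00010001001000"  (len 14)
step 6: "0010001001000"  (len 13)
step 7: "010001001000"  (len 12)
step 8: "10001001000"  (len 11)
step 9: "00010010001000"  (len 14)
step 10: "0010010001000"  (len 13)
step 11: "010010001000"  (len 12)
step 12: "10010001000"  (len 11)
step 13: "00100010001000"  (len 14)
step 14: "0100010001000"  (len 13)
step 15: "100010001000"  (len 12)
step 16: "000100010000100"  (len 15)
step 17: "00100010000100"  (len 14)
step 18: "0100010000100"  (len 13)
step 19: "100010000100"  (len 12)
step 20: "000100001000100"  (len 15)
step 21: "00100001000100"  (len 14)
step 22: "0100001000100"  (len 13)
step 23: "100001000100"  (len 12)
step 24: "000010001000100"  (len 15)
step 25: "00010001000100"  (len 14)
step 26: "0010001000100"  (len 13)
step 27: "010001000100"  (len 12)
step 28: "10001000100"  (len 11)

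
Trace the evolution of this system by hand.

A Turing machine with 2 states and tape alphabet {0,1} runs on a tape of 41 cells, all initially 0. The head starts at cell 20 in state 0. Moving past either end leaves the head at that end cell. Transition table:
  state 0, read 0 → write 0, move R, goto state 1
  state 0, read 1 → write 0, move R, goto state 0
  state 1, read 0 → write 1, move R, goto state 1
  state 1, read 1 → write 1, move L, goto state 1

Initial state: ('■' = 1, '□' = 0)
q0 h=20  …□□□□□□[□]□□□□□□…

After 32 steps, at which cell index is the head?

29

0) q0 h=20  …□□□□□□[□]□□□□□□…
1) q1 h=21  …□□□□□□[□]□□□□□□…
2) q1 h=22  …□□□□□■[□]□□□□□□…
3) q1 h=23  …□□□□■■[□]□□□□□□…
4) q1 h=24  …□□□■■■[□]□□□□□□…
5) q1 h=25  …□□■■■■[□]□□□□□□…
6) q1 h=26  …□■■■■■[□]□□□□□□…
7) q1 h=27  …■■■■■■[□]□□□□□□…
8) q1 h=28  …■■■■■■[□]□□□□□□…
9) q1 h=29  …■■■■■■[□]□□□□□□…
10) q1 h=30  …■■■■■■[□]□□□□□□…
11) q1 h=31  …■■■■■■[□]□□□□□□…
12) q1 h=32  …■■■■■■[□]□□□□□□…
13) q1 h=33  …■■■■■■[□]□□□□□□…
14) q1 h=34  …■■■■■■[□]□□□□□□|
15) q1 h=35  …■■■■■■[□]□□□□□|
16) q1 h=36  …■■■■■■[□]□□□□|
17) q1 h=37  …■■■■■■[□]□□□|
18) q1 h=38  …■■■■■■[□]□□|
19) q1 h=39  …■■■■■■[□]□|
20) q1 h=40  …■■■■■■[□]|
21) q1 h=40  …■■■■■■[■]|
22) q1 h=39  …■■■■■■[■]■|
23) q1 h=38  …■■■■■■[■]■■|
24) q1 h=37  …■■■■■■[■]■■■|
25) q1 h=36  …■■■■■■[■]■■■■|
26) q1 h=35  …■■■■■■[■]■■■■■|
27) q1 h=34  …■■■■■■[■]■■■■■■|
28) q1 h=33  …■■■■■■[■]■■■■■■…
29) q1 h=32  …■■■■■■[■]■■■■■■…
30) q1 h=31  …■■■■■■[■]■■■■■■…
31) q1 h=30  …■■■■■■[■]■■■■■■…
32) q1 h=29  …■■■■■■[■]■■■■■■…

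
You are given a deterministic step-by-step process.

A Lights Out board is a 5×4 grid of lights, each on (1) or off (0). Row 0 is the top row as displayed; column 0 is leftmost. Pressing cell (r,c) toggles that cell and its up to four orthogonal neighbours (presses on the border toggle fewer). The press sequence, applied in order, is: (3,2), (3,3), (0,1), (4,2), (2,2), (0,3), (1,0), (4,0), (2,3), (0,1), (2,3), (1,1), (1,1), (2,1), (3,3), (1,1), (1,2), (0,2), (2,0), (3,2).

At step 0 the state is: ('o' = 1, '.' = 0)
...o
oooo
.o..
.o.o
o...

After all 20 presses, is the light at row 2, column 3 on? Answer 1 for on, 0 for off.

step 0: ...o
oooo
.o..
.o.o
o...
step 1: ...o
oooo
.oo.
..o.
o.o.
step 2: ...o
oooo
.ooo
...o
o.oo
step 3: oooo
o.oo
.ooo
...o
o.oo
step 4: oooo
o.oo
.ooo
..oo
oo..
step 5: oooo
o..o
....
...o
oo..
step 6: oo..
o...
....
...o
oo..
step 7: .o..
.o..
o...
...o
oo..
step 8: .o..
.o..
o...
o..o
....
step 9: .o..
.o.o
o.oo
o...
....
step 10: o.o.
...o
o.oo
o...
....
step 11: o.o.
....
o...
o..o
....
step 12: ooo.
ooo.
oo..
o..o
....
step 13: o.o.
....
o...
o..o
....
step 14: o.o.
.o..
.oo.
oo.o
....
step 15: o.o.
.o..
.ooo
ooo.
...o
step 16: ooo.
o.o.
..oo
ooo.
...o
step 17: oo..
oo.o
...o
ooo.
...o
step 18: o.oo
oooo
...o
ooo.
...o
step 19: o.oo
.ooo
oo.o
.oo.
...o
step 20: o.oo
.ooo
oooo
...o
..oo

1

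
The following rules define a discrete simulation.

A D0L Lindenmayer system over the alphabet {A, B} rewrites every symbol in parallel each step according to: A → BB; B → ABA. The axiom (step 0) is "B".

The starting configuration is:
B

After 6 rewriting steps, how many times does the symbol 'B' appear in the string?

181

gen 0: B
gen 1: ABA
gen 2: BBABABB
gen 3: ABAABABBABABBABAABA
gen 4: BBABABBBBABABBABAABABBABABBABAABABBABABBBBABABB
gen 5: ABAABABBABABBABAABAABAABABBABABBABAABABBABABBBBABABBABAABA…ABAABABBABABBBBABABBABAABABBABABBABAABAABAABABBABABBABAABA  (len 123)
gen 6: BBABABBBBABABBABAABABBABABBABAABABBABABBBBABABBBBABABBBBAB…BABBBBABABBBBABABBBBABABBABAABABBABABBABAABABBABABBBBABABB  (len 311)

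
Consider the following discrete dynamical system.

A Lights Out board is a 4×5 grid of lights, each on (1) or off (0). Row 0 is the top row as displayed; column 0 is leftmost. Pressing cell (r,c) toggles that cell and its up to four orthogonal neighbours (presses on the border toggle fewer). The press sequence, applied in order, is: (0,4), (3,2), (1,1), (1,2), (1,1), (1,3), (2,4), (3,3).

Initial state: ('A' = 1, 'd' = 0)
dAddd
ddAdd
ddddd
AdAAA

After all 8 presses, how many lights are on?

13

[0] dAddd
ddAdd
ddddd
AdAAA
[1] dAdAA
ddAdA
ddddd
AdAAA
[2] dAdAA
ddAdA
ddAdd
AAddA
[3] dddAA
AAddA
dAAdd
AAddA
[4] ddAAA
AdAAA
dAddd
AAddA
[5] dAAAA
dAdAA
ddddd
AAddA
[6] dAAdA
dAAdd
dddAd
AAddA
[7] dAAdA
dAAdA
ddddA
AAddd
[8] dAAdA
dAAdA
dddAA
AAAAA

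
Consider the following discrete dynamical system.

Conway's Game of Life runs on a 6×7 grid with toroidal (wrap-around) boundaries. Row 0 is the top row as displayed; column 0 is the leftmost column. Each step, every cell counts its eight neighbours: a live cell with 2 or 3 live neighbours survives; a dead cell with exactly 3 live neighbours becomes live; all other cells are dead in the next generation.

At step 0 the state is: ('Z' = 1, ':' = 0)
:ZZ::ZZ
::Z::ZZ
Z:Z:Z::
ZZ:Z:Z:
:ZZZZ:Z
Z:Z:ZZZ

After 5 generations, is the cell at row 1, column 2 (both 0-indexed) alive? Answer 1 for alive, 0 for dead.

t=0: :ZZ::ZZ
::Z::ZZ
Z:Z:Z::
ZZ:Z:Z:
:ZZZZ:Z
Z:Z:ZZZ
t=1: ::Z::::
::Z:Z::
Z:Z:Z::
:::::Z:
:::::::
:::::::
t=2: :::Z:::
::Z::::
:Z::ZZ:
:::::::
:::::::
:::::::
t=3: :::::::
::ZZZ::
:::::::
:::::::
:::::::
:::::::
t=4: :::Z:::
:::Z:::
:::Z:::
:::::::
:::::::
:::::::
t=5: :::::::
::ZZZ::
:::::::
:::::::
:::::::
:::::::

1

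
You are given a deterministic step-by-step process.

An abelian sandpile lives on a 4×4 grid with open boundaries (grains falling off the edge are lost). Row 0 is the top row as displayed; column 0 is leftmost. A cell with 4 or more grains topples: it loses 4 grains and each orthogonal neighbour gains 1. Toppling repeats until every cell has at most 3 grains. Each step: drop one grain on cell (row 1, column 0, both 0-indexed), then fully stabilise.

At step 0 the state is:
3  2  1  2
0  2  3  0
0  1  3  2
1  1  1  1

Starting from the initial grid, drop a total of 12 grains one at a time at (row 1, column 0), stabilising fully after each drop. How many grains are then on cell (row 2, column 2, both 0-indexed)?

k=0  3  2  1  2
0  2  3  0
0  1  3  2
1  1  1  1
k=1  3  2  1  2
1  2  3  0
0  1  3  2
1  1  1  1
k=2  3  2  1  2
2  2  3  0
0  1  3  2
1  1  1  1
k=3  3  2  1  2
3  2  3  0
0  1  3  2
1  1  1  1
k=4  0  3  1  2
1  3  3  0
1  1  3  2
1  1  1  1
k=5  0  3  1  2
2  3  3  0
1  1  3  2
1  1  1  1
k=6  0  3  1  2
3  3  3  0
1  1  3  2
1  1  1  1
k=7  2  0  3  2
1  2  1  1
2  3  0  3
1  1  2  1
k=8  2  0  3  2
2  2  1  1
2  3  0  3
1  1  2  1
k=9  2  0  3  2
3  2  1  1
2  3  0  3
1  1  2  1
k=10  3  0  3  2
0  3  1  1
3  3  0  3
1  1  2  1
k=11  3  0  3  2
1  3  1  1
3  3  0  3
1  1  2  1
k=12  3  0  3  2
2  3  1  1
3  3  0  3
1  1  2  1

0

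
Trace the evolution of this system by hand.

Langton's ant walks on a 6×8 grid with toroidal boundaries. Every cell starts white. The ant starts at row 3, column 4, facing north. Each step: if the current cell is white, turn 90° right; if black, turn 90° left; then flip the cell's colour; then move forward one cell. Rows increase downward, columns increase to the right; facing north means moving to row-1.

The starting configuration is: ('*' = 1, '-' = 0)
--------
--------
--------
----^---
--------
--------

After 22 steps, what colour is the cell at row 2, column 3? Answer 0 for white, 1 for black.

step 0: --------
--------
--------
----^---
--------
--------
step 1: --------
--------
--------
----*>--
--------
--------
step 2: --------
--------
--------
----**--
-----v--
--------
step 3: --------
--------
--------
----**--
----<*--
--------
step 4: --------
--------
--------
----^*--
----**--
--------
step 5: --------
--------
--------
---<-*--
----**--
--------
step 6: --------
--------
---^----
---*-*--
----**--
--------
step 7: --------
--------
---*>---
---*-*--
----**--
--------
step 8: --------
--------
---**---
---*v*--
----**--
--------
step 9: --------
--------
---**---
---<**--
----**--
--------
step 10: --------
--------
---**---
----**--
---v**--
--------
step 11: --------
--------
---**---
----**--
--<***--
--------
step 12: --------
--------
---**---
--^-**--
--****--
--------
step 13: --------
--------
---**---
--*>**--
--****--
--------
step 14: --------
--------
---**---
--****--
--*v**--
--------
step 15: --------
--------
---**---
--****--
--*->*--
--------
step 16: --------
--------
---**---
--**^*--
--*--*--
--------
step 17: --------
--------
---**---
--*<-*--
--*--*--
--------
step 18: --------
--------
---**---
--*--*--
--*v-*--
--------
step 19: --------
--------
---**---
--*--*--
--<*-*--
--------
step 20: --------
--------
---**---
--*--*--
---*-*--
--v-----
step 21: --------
--------
---**---
--*--*--
---*-*--
-<*-----
step 22: --------
--------
---**---
--*--*--
-^-*-*--
-**-----

1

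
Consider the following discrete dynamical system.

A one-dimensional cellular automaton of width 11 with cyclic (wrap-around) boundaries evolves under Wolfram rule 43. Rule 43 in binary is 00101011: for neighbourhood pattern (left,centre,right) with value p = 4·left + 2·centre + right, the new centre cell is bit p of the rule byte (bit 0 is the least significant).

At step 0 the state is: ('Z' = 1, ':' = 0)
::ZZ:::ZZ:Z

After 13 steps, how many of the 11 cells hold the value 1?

5

k=0  ::ZZ:::ZZ:Z
k=1  :ZZ::ZZZ:Z:
k=2  ZZ::ZZ::Z::
k=3  Z::ZZ::Z::Z
k=4  ::ZZ::Z::ZZ
k=5  :ZZ::Z::ZZ:
k=6  ZZ::Z::ZZ::
k=7  Z::Z::ZZ::Z
k=8  ::Z::ZZ::ZZ
k=9  :Z::ZZ::ZZ:
k=10  Z::ZZ::ZZ::
k=11  ::ZZ::ZZ::Z
k=12  :ZZ::ZZ::Z:
k=13  ZZ::ZZ::Z::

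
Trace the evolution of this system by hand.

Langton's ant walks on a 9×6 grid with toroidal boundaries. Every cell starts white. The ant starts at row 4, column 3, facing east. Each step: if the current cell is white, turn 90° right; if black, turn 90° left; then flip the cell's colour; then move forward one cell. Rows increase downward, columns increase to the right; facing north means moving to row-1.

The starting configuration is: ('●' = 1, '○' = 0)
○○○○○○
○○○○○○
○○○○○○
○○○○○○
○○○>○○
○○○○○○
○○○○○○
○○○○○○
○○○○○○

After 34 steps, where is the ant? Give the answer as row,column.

0) ○○○○○○
○○○○○○
○○○○○○
○○○○○○
○○○>○○
○○○○○○
○○○○○○
○○○○○○
○○○○○○
1) ○○○○○○
○○○○○○
○○○○○○
○○○○○○
○○○●○○
○○○v○○
○○○○○○
○○○○○○
○○○○○○
2) ○○○○○○
○○○○○○
○○○○○○
○○○○○○
○○○●○○
○○<●○○
○○○○○○
○○○○○○
○○○○○○
3) ○○○○○○
○○○○○○
○○○○○○
○○○○○○
○○^●○○
○○●●○○
○○○○○○
○○○○○○
○○○○○○
4) ○○○○○○
○○○○○○
○○○○○○
○○○○○○
○○●>○○
○○●●○○
○○○○○○
○○○○○○
○○○○○○
5) ○○○○○○
○○○○○○
○○○○○○
○○○^○○
○○●○○○
○○●●○○
○○○○○○
○○○○○○
○○○○○○
6) ○○○○○○
○○○○○○
○○○○○○
○○○●>○
○○●○○○
○○●●○○
○○○○○○
○○○○○○
○○○○○○
7) ○○○○○○
○○○○○○
○○○○○○
○○○●●○
○○●○v○
○○●●○○
○○○○○○
○○○○○○
○○○○○○
8) ○○○○○○
○○○○○○
○○○○○○
○○○●●○
○○●<●○
○○●●○○
○○○○○○
○○○○○○
○○○○○○
9) ○○○○○○
○○○○○○
○○○○○○
○○○^●○
○○●●●○
○○●●○○
○○○○○○
○○○○○○
○○○○○○
10) ○○○○○○
○○○○○○
○○○○○○
○○<○●○
○○●●●○
○○●●○○
○○○○○○
○○○○○○
○○○○○○
11) ○○○○○○
○○○○○○
○○^○○○
○○●○●○
○○●●●○
○○●●○○
○○○○○○
○○○○○○
○○○○○○
12) ○○○○○○
○○○○○○
○○●>○○
○○●○●○
○○●●●○
○○●●○○
○○○○○○
○○○○○○
○○○○○○
13) ○○○○○○
○○○○○○
○○●●○○
○○●v●○
○○●●●○
○○●●○○
○○○○○○
○○○○○○
○○○○○○
14) ○○○○○○
○○○○○○
○○●●○○
○○<●●○
○○●●●○
○○●●○○
○○○○○○
○○○○○○
○○○○○○
15) ○○○○○○
○○○○○○
○○●●○○
○○○●●○
○○v●●○
○○●●○○
○○○○○○
○○○○○○
○○○○○○
16) ○○○○○○
○○○○○○
○○●●○○
○○○●●○
○○○>●○
○○●●○○
○○○○○○
○○○○○○
○○○○○○
17) ○○○○○○
○○○○○○
○○●●○○
○○○^●○
○○○○●○
○○●●○○
○○○○○○
○○○○○○
○○○○○○
18) ○○○○○○
○○○○○○
○○●●○○
○○<○●○
○○○○●○
○○●●○○
○○○○○○
○○○○○○
○○○○○○
19) ○○○○○○
○○○○○○
○○^●○○
○○●○●○
○○○○●○
○○●●○○
○○○○○○
○○○○○○
○○○○○○
20) ○○○○○○
○○○○○○
○<○●○○
○○●○●○
○○○○●○
○○●●○○
○○○○○○
○○○○○○
○○○○○○
21) ○○○○○○
○^○○○○
○●○●○○
○○●○●○
○○○○●○
○○●●○○
○○○○○○
○○○○○○
○○○○○○
22) ○○○○○○
○●>○○○
○●○●○○
○○●○●○
○○○○●○
○○●●○○
○○○○○○
○○○○○○
○○○○○○
23) ○○○○○○
○●●○○○
○●v●○○
○○●○●○
○○○○●○
○○●●○○
○○○○○○
○○○○○○
○○○○○○
24) ○○○○○○
○●●○○○
○<●●○○
○○●○●○
○○○○●○
○○●●○○
○○○○○○
○○○○○○
○○○○○○
25) ○○○○○○
○●●○○○
○○●●○○
○v●○●○
○○○○●○
○○●●○○
○○○○○○
○○○○○○
○○○○○○
26) ○○○○○○
○●●○○○
○○●●○○
<●●○●○
○○○○●○
○○●●○○
○○○○○○
○○○○○○
○○○○○○
27) ○○○○○○
○●●○○○
^○●●○○
●●●○●○
○○○○●○
○○●●○○
○○○○○○
○○○○○○
○○○○○○
28) ○○○○○○
○●●○○○
●>●●○○
●●●○●○
○○○○●○
○○●●○○
○○○○○○
○○○○○○
○○○○○○
29) ○○○○○○
○●●○○○
●●●●○○
●v●○●○
○○○○●○
○○●●○○
○○○○○○
○○○○○○
○○○○○○
30) ○○○○○○
○●●○○○
●●●●○○
●○>○●○
○○○○●○
○○●●○○
○○○○○○
○○○○○○
○○○○○○
31) ○○○○○○
○●●○○○
●●^●○○
●○○○●○
○○○○●○
○○●●○○
○○○○○○
○○○○○○
○○○○○○
32) ○○○○○○
○●●○○○
●<○●○○
●○○○●○
○○○○●○
○○●●○○
○○○○○○
○○○○○○
○○○○○○
33) ○○○○○○
○●●○○○
●○○●○○
●v○○●○
○○○○●○
○○●●○○
○○○○○○
○○○○○○
○○○○○○
34) ○○○○○○
○●●○○○
●○○●○○
<●○○●○
○○○○●○
○○●●○○
○○○○○○
○○○○○○
○○○○○○

3,0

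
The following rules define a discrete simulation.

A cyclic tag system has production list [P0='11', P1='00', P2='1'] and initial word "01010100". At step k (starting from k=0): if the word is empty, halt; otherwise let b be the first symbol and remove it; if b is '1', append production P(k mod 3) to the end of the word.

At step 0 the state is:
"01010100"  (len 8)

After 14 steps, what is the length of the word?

4

step 0: "01010100"  (len 8)
step 1: "1010100"  (len 7)
step 2: "01010000"  (len 8)
step 3: "1010000"  (len 7)
step 4: "01000011"  (len 8)
step 5: "1000011"  (len 7)
step 6: "0000111"  (len 7)
step 7: "000111"  (len 6)
step 8: "00111"  (len 5)
step 9: "0111"  (len 4)
step 10: "111"  (len 3)
step 11: "1100"  (len 4)
step 12: "1001"  (len 4)
step 13: "00111"  (len 5)
step 14: "0111"  (len 4)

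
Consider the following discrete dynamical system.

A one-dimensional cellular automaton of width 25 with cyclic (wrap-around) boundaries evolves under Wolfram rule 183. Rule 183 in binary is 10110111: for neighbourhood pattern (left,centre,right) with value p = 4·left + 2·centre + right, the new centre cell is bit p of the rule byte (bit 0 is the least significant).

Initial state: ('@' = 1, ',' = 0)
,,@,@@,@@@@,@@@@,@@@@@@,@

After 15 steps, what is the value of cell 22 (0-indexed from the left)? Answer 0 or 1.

0

0) ,,@,@@,@@@@,@@@@,@@@@@@,@
1) @@@@,,@,@@,@,@@,@,@@@@,@@
2) @@@,@@@@,,@@@,,@@@,@@,@,@
3) @@,@,@@,@@,@,@@,@,@,,@@@,
4) ,,@@@,,@,,@@@,,@@@@@@,@,@
5) @@,@,@@@@@,@,@@,@@@@,@@@@
6) @,@@@,@@@,@@@,,@,@@,@,@@@
7) ,@,@,@,@,@,@,@@@@,,@@@,@@
8) @@@@@@@@@@@@@,@@,@@,@,@,,
9) ,@@@@@@@@@@@,@,,@,,@@@@@@
10) @,@@@@@@@@@,@@@@@@@,@@@@,
11) @@,@@@@@@@,@,@@@@@,@,@@,@
12) @,@,@@@@@,@@@,@@@,@@@,,@,
13) @@@@,@@@,@,@,@,@,@,@,@@@@
14) @@@,@,@,@@@@@@@@@@@@@,@@@
15) @@,@@@@@,@@@@@@@@@@@,@,@@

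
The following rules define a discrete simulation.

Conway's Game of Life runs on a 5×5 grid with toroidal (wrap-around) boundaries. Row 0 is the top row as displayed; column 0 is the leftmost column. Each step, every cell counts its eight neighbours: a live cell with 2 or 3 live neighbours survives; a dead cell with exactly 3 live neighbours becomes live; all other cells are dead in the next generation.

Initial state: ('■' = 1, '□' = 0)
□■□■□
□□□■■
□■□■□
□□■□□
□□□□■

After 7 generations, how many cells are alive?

16

gen 0: □■□■□
□□□■■
□■□■□
□□■□□
□□□□■
gen 1: ■□■■□
■□□■■
□□□■■
□□■■□
□□■■□
gen 2: ■□□□□
■■□□□
■□□□□
□□□□□
□□□□□
gen 3: ■■□□□
■■□□■
■■□□□
□□□□□
□□□□□
gen 4: □■□□■
□□■□■
□■□□■
□□□□□
□□□□□
gen 5: ■□□■□
□■■□■
■□□■□
□□□□□
□□□□□
gen 6: ■■■■■
□■■□□
■■■■■
□□□□□
□□□□□
gen 7: ■□□■■
□□□□□
■□□■■
■■■■■
■■■■■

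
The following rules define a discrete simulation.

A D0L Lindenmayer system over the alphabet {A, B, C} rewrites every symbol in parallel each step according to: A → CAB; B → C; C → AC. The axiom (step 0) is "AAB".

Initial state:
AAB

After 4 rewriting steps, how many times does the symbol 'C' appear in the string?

31

step 0: AAB
step 1: CABCABC
step 2: ACCABCACCABCAC
step 3: CABACACCABCACCABACACCABCACCABAC
step 4: ACCABCCABACCABACACCABCACCABACACCABCCABACCABACACCABCACCABACACCABCCABAC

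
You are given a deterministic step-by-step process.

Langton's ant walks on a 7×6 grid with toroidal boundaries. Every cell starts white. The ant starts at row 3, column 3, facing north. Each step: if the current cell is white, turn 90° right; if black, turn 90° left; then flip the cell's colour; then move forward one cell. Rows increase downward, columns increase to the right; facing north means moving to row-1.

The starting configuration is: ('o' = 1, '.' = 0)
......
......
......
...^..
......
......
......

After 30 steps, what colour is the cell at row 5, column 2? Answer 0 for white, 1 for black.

0

t=0: ......
......
......
...^..
......
......
......
t=1: ......
......
......
...o>.
......
......
......
t=2: ......
......
......
...oo.
....v.
......
......
t=3: ......
......
......
...oo.
...<o.
......
......
t=4: ......
......
......
...^o.
...oo.
......
......
t=5: ......
......
......
..<.o.
...oo.
......
......
t=6: ......
......
..^...
..o.o.
...oo.
......
......
t=7: ......
......
..o>..
..o.o.
...oo.
......
......
t=8: ......
......
..oo..
..ovo.
...oo.
......
......
t=9: ......
......
..oo..
..<oo.
...oo.
......
......
t=10: ......
......
..oo..
...oo.
..voo.
......
......
t=11: ......
......
..oo..
...oo.
.<ooo.
......
......
t=12: ......
......
..oo..
.^.oo.
.oooo.
......
......
t=13: ......
......
..oo..
.o>oo.
.oooo.
......
......
t=14: ......
......
..oo..
.oooo.
.ovoo.
......
......
t=15: ......
......
..oo..
.oooo.
.o.>o.
......
......
t=16: ......
......
..oo..
.oo^o.
.o..o.
......
......
t=17: ......
......
..oo..
.o<.o.
.o..o.
......
......
t=18: ......
......
..oo..
.o..o.
.ov.o.
......
......
t=19: ......
......
..oo..
.o..o.
.<o.o.
......
......
t=20: ......
......
..oo..
.o..o.
..o.o.
.v....
......
t=21: ......
......
..oo..
.o..o.
..o.o.
<o....
......
t=22: ......
......
..oo..
.o..o.
^.o.o.
oo....
......
t=23: ......
......
..oo..
.o..o.
o>o.o.
oo....
......
t=24: ......
......
..oo..
.o..o.
ooo.o.
ov....
......
t=25: ......
......
..oo..
.o..o.
ooo.o.
o.>...
......
t=26: ......
......
..oo..
.o..o.
ooo.o.
o.o...
..v...
t=27: ......
......
..oo..
.o..o.
ooo.o.
o.o...
.<o...
t=28: ......
......
..oo..
.o..o.
ooo.o.
o^o...
.oo...
t=29: ......
......
..oo..
.o..o.
ooo.o.
oo>...
.oo...
t=30: ......
......
..oo..
.o..o.
oo^.o.
oo....
.oo...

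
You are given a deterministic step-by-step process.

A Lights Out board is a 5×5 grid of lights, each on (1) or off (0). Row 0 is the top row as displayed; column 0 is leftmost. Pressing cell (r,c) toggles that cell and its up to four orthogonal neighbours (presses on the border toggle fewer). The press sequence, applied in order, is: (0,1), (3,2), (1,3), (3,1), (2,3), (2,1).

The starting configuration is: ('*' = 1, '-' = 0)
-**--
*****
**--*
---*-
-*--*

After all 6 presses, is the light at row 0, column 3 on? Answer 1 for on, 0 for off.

1

t=0: -**--
*****
**--*
---*-
-*--*
t=1: *----
*-***
**--*
---*-
-*--*
t=2: *----
*-***
***-*
-**--
-**-*
t=3: *--*-
*----
*****
-**--
-**-*
t=4: *--*-
*----
*-***
*----
--*-*
t=5: *--*-
*--*-
*----
*--*-
--*-*
t=6: *--*-
**-*-
-**--
**-*-
--*-*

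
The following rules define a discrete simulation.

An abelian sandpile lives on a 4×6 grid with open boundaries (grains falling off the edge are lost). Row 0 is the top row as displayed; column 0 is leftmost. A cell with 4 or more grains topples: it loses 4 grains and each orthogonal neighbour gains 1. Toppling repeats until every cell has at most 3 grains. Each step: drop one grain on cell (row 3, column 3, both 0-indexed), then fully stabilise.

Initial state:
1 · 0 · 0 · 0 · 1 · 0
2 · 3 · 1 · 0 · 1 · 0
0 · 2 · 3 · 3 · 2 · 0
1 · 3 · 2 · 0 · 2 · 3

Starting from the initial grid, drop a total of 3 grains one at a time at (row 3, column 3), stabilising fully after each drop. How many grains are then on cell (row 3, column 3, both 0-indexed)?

k=0  1 · 0 · 0 · 0 · 1 · 0
2 · 3 · 1 · 0 · 1 · 0
0 · 2 · 3 · 3 · 2 · 0
1 · 3 · 2 · 0 · 2 · 3
k=1  1 · 0 · 0 · 0 · 1 · 0
2 · 3 · 1 · 0 · 1 · 0
0 · 2 · 3 · 3 · 2 · 0
1 · 3 · 2 · 1 · 2 · 3
k=2  1 · 0 · 0 · 0 · 1 · 0
2 · 3 · 1 · 0 · 1 · 0
0 · 2 · 3 · 3 · 2 · 0
1 · 3 · 2 · 2 · 2 · 3
k=3  1 · 0 · 0 · 0 · 1 · 0
2 · 3 · 1 · 0 · 1 · 0
0 · 2 · 3 · 3 · 2 · 0
1 · 3 · 2 · 3 · 2 · 3

3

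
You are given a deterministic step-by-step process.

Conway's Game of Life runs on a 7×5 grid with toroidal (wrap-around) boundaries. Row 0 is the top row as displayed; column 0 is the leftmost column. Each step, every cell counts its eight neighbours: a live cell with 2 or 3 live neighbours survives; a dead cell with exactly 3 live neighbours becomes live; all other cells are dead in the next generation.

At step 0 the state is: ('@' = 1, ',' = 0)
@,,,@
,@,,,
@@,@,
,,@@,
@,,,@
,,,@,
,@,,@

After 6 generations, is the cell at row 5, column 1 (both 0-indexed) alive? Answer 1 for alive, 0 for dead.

1

[0] @,,,@
,@,,,
@@,@,
,,@@,
@,,,@
,,,@,
,@,,@
[1] ,@,,@
,@@,,
@@,@@
,,@@,
,,@,@
,,,@,
,,,@@
[2] ,@,,@
,,,,,
@,,,@
,,,,,
,,@,@
,,@,,
@,@@@
[3] ,@@,@
,,,,@
,,,,,
@,,@@
,,,@,
@,@,,
@,@,@
[4] ,@@,@
@,,@,
@,,@,
,,,@@
@@@@,
@,@,,
,,@,@
[5] ,@@,@
@,,@,
@,@@,
,,,,,
@,,,,
@,,,,
,,@,@
[6] ,@@,@
@,,,,
,@@@,
,@,,@
,,,,,
@@,,@
,,@,@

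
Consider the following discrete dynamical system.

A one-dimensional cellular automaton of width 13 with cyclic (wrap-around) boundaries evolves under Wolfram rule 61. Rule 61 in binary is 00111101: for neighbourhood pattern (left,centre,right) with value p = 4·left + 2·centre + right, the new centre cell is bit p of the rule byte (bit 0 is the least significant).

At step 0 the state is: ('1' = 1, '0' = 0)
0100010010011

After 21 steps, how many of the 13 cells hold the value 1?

k=0  0100010010011
k=1  1111011011010
k=2  1000110110111
k=3  0110101101100
k=4  0101111011011
k=5  1111000110110
k=6  1000110101101
k=7  0110101111011
k=8  1101111000110
k=9  1011000110101
k=10  0110110101111
k=11  1101101111000
k=12  1011011000110
k=13  1110110110101
k=14  0001101101111
k=15  1101011011000
k=16  1011110110110
k=17  1110001101101
k=18  0001101011011
k=19  1101011110110
k=20  1011110001101
k=21  0110001101011

7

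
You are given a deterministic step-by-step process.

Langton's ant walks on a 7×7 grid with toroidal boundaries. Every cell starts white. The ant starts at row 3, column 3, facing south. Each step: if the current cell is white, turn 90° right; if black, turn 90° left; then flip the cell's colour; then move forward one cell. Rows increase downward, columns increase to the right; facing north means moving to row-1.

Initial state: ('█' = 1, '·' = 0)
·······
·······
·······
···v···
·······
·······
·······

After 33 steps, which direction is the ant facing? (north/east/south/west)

west

t=0: ·······
·······
·······
···v···
·······
·······
·······
t=1: ·······
·······
·······
··<█···
·······
·······
·······
t=2: ·······
·······
··^····
··██···
·······
·······
·······
t=3: ·······
·······
··█>···
··██···
·······
·······
·······
t=4: ·······
·······
··██···
··█v···
·······
·······
·······
t=5: ·······
·······
··██···
··█·>··
·······
·······
·······
t=6: ·······
·······
··██···
··█·█··
····v··
·······
·······
t=7: ·······
·······
··██···
··█·█··
···<█··
·······
·······
t=8: ·······
·······
··██···
··█^█··
···██··
·······
·······
t=9: ·······
·······
··██···
··██>··
···██··
·······
·······
t=10: ·······
·······
··██^··
··██···
···██··
·······
·······
t=11: ·······
·······
··███>·
··██···
···██··
·······
·······
t=12: ·······
·······
··████·
··██·v·
···██··
·······
·······
t=13: ·······
·······
··████·
··██<█·
···██··
·······
·······
t=14: ·······
·······
··██^█·
··████·
···██··
·······
·······
t=15: ·······
·······
··█<·█·
··████·
···██··
·······
·······
t=16: ·······
·······
··█··█·
··█v██·
···██··
·······
·······
t=17: ·······
·······
··█··█·
··█·>█·
···██··
·······
·······
t=18: ·······
·······
··█·^█·
··█··█·
···██··
·······
·······
t=19: ·······
·······
··█·█>·
··█··█·
···██··
·······
·······
t=20: ·······
·····^·
··█·█··
··█··█·
···██··
·······
·······
t=21: ·······
·····█>
··█·█··
··█··█·
···██··
·······
·······
t=22: ·······
·····██
··█·█·v
··█··█·
···██··
·······
·······
t=23: ·······
·····██
··█·█<█
··█··█·
···██··
·······
·······
t=24: ·······
·····^█
··█·███
··█··█·
···██··
·······
·······
t=25: ·······
····<·█
··█·███
··█··█·
···██··
·······
·······
t=26: ····^··
····█·█
··█·███
··█··█·
···██··
·······
·······
t=27: ····█>·
····█·█
··█·███
··█··█·
···██··
·······
·······
t=28: ····██·
····█v█
··█·███
··█··█·
···██··
·······
·······
t=29: ····██·
····<██
··█·███
··█··█·
···██··
·······
·······
t=30: ····██·
·····██
··█·v██
··█··█·
···██··
·······
·······
t=31: ····██·
·····██
··█··>█
··█··█·
···██··
·······
·······
t=32: ····██·
·····^█
··█···█
··█··█·
···██··
·······
·······
t=33: ····██·
····<·█
··█···█
··█··█·
···██··
·······
·······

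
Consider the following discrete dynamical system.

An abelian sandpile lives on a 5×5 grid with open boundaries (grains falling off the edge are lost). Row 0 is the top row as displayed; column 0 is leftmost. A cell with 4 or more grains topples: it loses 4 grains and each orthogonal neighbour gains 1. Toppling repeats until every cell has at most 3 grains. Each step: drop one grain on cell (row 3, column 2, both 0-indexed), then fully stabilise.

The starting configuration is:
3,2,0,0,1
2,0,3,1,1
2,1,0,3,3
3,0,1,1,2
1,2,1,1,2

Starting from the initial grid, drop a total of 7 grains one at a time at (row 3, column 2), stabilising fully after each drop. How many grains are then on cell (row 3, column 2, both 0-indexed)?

[0] 3,2,0,0,1
2,0,3,1,1
2,1,0,3,3
3,0,1,1,2
1,2,1,1,2
[1] 3,2,0,0,1
2,0,3,1,1
2,1,0,3,3
3,0,2,1,2
1,2,1,1,2
[2] 3,2,0,0,1
2,0,3,1,1
2,1,0,3,3
3,0,3,1,2
1,2,1,1,2
[3] 3,2,0,0,1
2,0,3,1,1
2,1,1,3,3
3,1,0,2,2
1,2,2,1,2
[4] 3,2,0,0,1
2,0,3,1,1
2,1,1,3,3
3,1,1,2,2
1,2,2,1,2
[5] 3,2,0,0,1
2,0,3,1,1
2,1,1,3,3
3,1,2,2,2
1,2,2,1,2
[6] 3,2,0,0,1
2,0,3,1,1
2,1,1,3,3
3,1,3,2,2
1,2,2,1,2
[7] 3,2,0,0,1
2,0,3,1,1
2,1,2,3,3
3,2,0,3,2
1,2,3,1,2

0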